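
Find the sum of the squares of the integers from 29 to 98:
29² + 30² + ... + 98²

Use ∑_{k=1}^{n} k² = n(n+1)(2n+1)/6, then subtract the first 28 terms.
∑_{k=1}^{98} k² = 98×99×197/6 = 318549
∑_{k=1}^{28} k² = 28×29×57/6 = 7714
∑_{k=29}^{98} k² = 318549 - 7714 = 310835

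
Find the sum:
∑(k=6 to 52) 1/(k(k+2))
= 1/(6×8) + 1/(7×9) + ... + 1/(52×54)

Partial fractions: 1/(k(k+2)) = (1/2)[1/k - 1/(k+2)]
Telescoping leaves the first two and last two terms:
= (1/2)[1/6 + 1/7 - 1/53 - 1/54]
= 1363/10017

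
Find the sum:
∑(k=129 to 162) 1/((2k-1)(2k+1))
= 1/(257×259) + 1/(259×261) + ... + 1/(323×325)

Partial fractions: 1/((2k-1)(2k+1)) = (1/2)[1/(2k-1) - 1/(2k+1)]
The series telescopes:
= (1/2)[1/257 - 1/325]
= 34/83525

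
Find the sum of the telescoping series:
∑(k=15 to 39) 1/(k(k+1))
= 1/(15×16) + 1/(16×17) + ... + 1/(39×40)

Partial fractions: 1/(k(k+1)) = 1/k - 1/(k+1)
The series telescopes:
= (1/15 - 1/16) + (1/16 - 1/17) + ... + (1/39 - 1/40)
= 1/15 - 1/40
= 1/24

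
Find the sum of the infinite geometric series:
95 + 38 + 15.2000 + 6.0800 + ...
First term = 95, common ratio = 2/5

For |r| < 1, S = a / (1 - r)
S = 95 / (1 - (2/5))
S = 95 / (3/5)
S = 475/3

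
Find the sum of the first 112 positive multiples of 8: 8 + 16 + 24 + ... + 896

Factor out 8: = 8(1 + 2 + ... + 112) = 8 × n(n+1)/2
= 8 × 112×113/2
= 8 × 6328
= 50624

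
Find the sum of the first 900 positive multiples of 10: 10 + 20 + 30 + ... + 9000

Factor out 10: = 10(1 + 2 + ... + 900) = 10 × n(n+1)/2
= 10 × 900×901/2
= 10 × 405450
= 4054500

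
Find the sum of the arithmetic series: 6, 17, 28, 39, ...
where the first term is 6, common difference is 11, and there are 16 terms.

Sₙ = n/2 × (first + last)
Last term = a + (n-1)d = 6 + (16-1)×11 = 171
S_16 = 16/2 × (6 + 171)
S_16 = 16/2 × 177 = 1416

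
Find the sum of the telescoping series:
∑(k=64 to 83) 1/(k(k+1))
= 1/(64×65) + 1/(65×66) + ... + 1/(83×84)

Partial fractions: 1/(k(k+1)) = 1/k - 1/(k+1)
The series telescopes:
= (1/64 - 1/65) + (1/65 - 1/66) + ... + (1/83 - 1/84)
= 1/64 - 1/84
= 5/1344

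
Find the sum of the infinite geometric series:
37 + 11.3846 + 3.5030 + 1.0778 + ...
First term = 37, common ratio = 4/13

For |r| < 1, S = a / (1 - r)
S = 37 / (1 - (4/13))
S = 37 / (9/13)
S = 481/9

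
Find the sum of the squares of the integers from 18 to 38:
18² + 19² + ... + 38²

Use ∑_{k=1}^{n} k² = n(n+1)(2n+1)/6, then subtract the first 17 terms.
∑_{k=1}^{38} k² = 38×39×77/6 = 19019
∑_{k=1}^{17} k² = 17×18×35/6 = 1785
∑_{k=18}^{38} k² = 19019 - 1785 = 17234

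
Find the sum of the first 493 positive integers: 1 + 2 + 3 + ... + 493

Formula: ∑k = n(n+1)/2
= 493×494/2
= 243542/2
= 121771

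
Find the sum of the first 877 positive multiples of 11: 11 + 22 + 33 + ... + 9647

Factor out 11: = 11(1 + 2 + ... + 877) = 11 × n(n+1)/2
= 11 × 877×878/2
= 11 × 385003
= 4235033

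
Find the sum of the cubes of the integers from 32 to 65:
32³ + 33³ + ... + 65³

Use ∑_{k=1}^{n} k³ = [n(n+1)/2]², then subtract the first 31 terms.
∑_{k=1}^{65} k³ = [65×66/2]² = 2145² = 4601025
∑_{k=1}^{31} k³ = [31×32/2]² = 496² = 246016
∑_{k=32}^{65} k³ = 4601025 - 246016 = 4355009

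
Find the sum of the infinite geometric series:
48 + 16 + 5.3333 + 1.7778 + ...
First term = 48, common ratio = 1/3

For |r| < 1, S = a / (1 - r)
S = 48 / (1 - (1/3))
S = 48 / (2/3)
S = 72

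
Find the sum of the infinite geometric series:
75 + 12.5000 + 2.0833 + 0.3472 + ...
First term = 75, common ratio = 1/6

For |r| < 1, S = a / (1 - r)
S = 75 / (1 - (1/6))
S = 75 / (5/6)
S = 90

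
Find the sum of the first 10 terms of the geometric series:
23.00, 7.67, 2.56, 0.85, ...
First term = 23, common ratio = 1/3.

Sₙ = a(1 - rⁿ) / (1 - r)
S_10 = 23(1 - (1/3)^10) / (1 - (1/3))
S_10 = 23(1 - (1/59049)) / (2/3)
S_10 = 679052/19683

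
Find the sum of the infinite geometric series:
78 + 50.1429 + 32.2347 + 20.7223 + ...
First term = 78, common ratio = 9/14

For |r| < 1, S = a / (1 - r)
S = 78 / (1 - (9/14))
S = 78 / (5/14)
S = 1092/5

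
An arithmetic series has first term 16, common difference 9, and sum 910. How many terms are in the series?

Using S = n/2 × [2a + (n-1)d]
910 = n/2 × [2(16) + (n-1)(9)]
910 = n/2 × [32 + 9n - 9]
1820 = n × [23 + 9n]
9n² + (23)n - 1820 = 0
Discriminant: Δ = (23)² - 4(9)(-1820) = 529 + 65520 = 66049
√Δ = 257
n = [-(23) + √Δ] / (2·9) = (-23 + 257) / 18 = 234 / 18 = 13
(The negative root is discarded since n must be a positive integer.)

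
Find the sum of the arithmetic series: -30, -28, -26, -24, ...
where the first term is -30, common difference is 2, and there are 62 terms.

Sₙ = n/2 × (first + last)
Last term = a + (n-1)d = -30 + (62-1)×2 = 92
S_62 = 62/2 × (-30 + 92)
S_62 = 62/2 × 62 = 1922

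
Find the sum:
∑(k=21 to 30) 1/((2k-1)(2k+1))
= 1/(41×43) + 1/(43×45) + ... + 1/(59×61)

Partial fractions: 1/((2k-1)(2k+1)) = (1/2)[1/(2k-1) - 1/(2k+1)]
The series telescopes:
= (1/2)[1/41 - 1/61]
= 10/2501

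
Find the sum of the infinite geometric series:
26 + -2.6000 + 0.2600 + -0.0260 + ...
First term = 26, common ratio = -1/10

For |r| < 1, S = a / (1 - r)
S = 26 / (1 - (-1/10))
S = 26 / (11/10)
S = 260/11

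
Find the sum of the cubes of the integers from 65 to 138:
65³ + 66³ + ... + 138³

Use ∑_{k=1}^{n} k³ = [n(n+1)/2]², then subtract the first 64 terms.
∑_{k=1}^{138} k³ = [138×139/2]² = 9591² = 91987281
∑_{k=1}^{64} k³ = [64×65/2]² = 2080² = 4326400
∑_{k=65}^{138} k³ = 91987281 - 4326400 = 87660881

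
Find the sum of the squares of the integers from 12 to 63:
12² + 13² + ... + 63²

Use ∑_{k=1}^{n} k² = n(n+1)(2n+1)/6, then subtract the first 11 terms.
∑_{k=1}^{63} k² = 63×64×127/6 = 85344
∑_{k=1}^{11} k² = 11×12×23/6 = 506
∑_{k=12}^{63} k² = 85344 - 506 = 84838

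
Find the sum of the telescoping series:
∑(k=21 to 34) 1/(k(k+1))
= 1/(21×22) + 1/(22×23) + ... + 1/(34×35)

Partial fractions: 1/(k(k+1)) = 1/k - 1/(k+1)
The series telescopes:
= (1/21 - 1/22) + (1/22 - 1/23) + ... + (1/34 - 1/35)
= 1/21 - 1/35
= 2/105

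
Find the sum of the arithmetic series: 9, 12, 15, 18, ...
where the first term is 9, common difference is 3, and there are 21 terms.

Sₙ = n/2 × (first + last)
Last term = a + (n-1)d = 9 + (21-1)×3 = 69
S_21 = 21/2 × (9 + 69)
S_21 = 21/2 × 78 = 819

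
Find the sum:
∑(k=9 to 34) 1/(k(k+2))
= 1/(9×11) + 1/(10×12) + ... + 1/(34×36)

Partial fractions: 1/(k(k+2)) = (1/2)[1/k - 1/(k+2)]
Telescoping leaves the first two and last two terms:
= (1/2)[1/9 + 1/10 - 1/35 - 1/36]
= 13/168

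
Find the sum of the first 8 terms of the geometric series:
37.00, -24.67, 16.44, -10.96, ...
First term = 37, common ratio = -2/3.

Sₙ = a(1 - rⁿ) / (1 - r)
S_8 = 37(1 - (-2/3)^8) / (1 - (-2/3))
S_8 = 37(1 - (256/6561)) / (5/3)
S_8 = 46657/2187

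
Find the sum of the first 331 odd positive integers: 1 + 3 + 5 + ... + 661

Sum of first n odd numbers = n²
= 331²
= 109561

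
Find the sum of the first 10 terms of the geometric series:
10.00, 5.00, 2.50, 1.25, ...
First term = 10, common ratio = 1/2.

Sₙ = a(1 - rⁿ) / (1 - r)
S_10 = 10(1 - (1/2)^10) / (1 - (1/2))
S_10 = 10(1 - (1/1024)) / (1/2)
S_10 = 5115/256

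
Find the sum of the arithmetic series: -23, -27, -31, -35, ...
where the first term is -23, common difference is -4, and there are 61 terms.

Sₙ = n/2 × (first + last)
Last term = a + (n-1)d = -23 + (61-1)×(-4) = -263
S_61 = 61/2 × (-23 + (-263))
S_61 = 61/2 × (-286) = -8723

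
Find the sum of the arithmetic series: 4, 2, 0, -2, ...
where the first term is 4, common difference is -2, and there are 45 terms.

Sₙ = n/2 × (first + last)
Last term = a + (n-1)d = 4 + (45-1)×(-2) = -84
S_45 = 45/2 × (4 + (-84))
S_45 = 45/2 × (-80) = -1800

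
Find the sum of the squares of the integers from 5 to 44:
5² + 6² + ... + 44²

Use ∑_{k=1}^{n} k² = n(n+1)(2n+1)/6, then subtract the first 4 terms.
∑_{k=1}^{44} k² = 44×45×89/6 = 29370
∑_{k=1}^{4} k² = 4×5×9/6 = 30
∑_{k=5}^{44} k² = 29370 - 30 = 29340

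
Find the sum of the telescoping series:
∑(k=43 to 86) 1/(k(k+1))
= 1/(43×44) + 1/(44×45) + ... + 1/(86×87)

Partial fractions: 1/(k(k+1)) = 1/k - 1/(k+1)
The series telescopes:
= (1/43 - 1/44) + (1/44 - 1/45) + ... + (1/86 - 1/87)
= 1/43 - 1/87
= 44/3741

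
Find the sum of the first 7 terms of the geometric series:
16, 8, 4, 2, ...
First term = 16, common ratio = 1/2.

Sₙ = a(1 - rⁿ) / (1 - r)
S_7 = 16(1 - (1/2)^7) / (1 - (1/2))
S_7 = 16(1 - (1/128)) / (1/2)
S_7 = 127/4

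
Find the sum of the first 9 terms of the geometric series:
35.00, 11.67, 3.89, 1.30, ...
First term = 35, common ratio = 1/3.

Sₙ = a(1 - rⁿ) / (1 - r)
S_9 = 35(1 - (1/3)^9) / (1 - (1/3))
S_9 = 35(1 - (1/19683)) / (2/3)
S_9 = 344435/6561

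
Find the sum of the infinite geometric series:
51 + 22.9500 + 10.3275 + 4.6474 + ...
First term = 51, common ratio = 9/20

For |r| < 1, S = a / (1 - r)
S = 51 / (1 - (9/20))
S = 51 / (11/20)
S = 1020/11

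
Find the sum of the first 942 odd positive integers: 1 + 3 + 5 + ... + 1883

Sum of first n odd numbers = n²
= 942²
= 887364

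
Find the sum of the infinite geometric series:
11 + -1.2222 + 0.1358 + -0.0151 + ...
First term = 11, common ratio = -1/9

For |r| < 1, S = a / (1 - r)
S = 11 / (1 - (-1/9))
S = 11 / (10/9)
S = 99/10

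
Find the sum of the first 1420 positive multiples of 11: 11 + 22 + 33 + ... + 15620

Factor out 11: = 11(1 + 2 + ... + 1420) = 11 × n(n+1)/2
= 11 × 1420×1421/2
= 11 × 1008910
= 11098010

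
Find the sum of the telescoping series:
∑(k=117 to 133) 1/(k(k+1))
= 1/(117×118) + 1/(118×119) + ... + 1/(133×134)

Partial fractions: 1/(k(k+1)) = 1/k - 1/(k+1)
The series telescopes:
= (1/117 - 1/118) + (1/118 - 1/119) + ... + (1/133 - 1/134)
= 1/117 - 1/134
= 17/15678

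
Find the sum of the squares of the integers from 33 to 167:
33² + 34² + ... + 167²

Use ∑_{k=1}^{n} k² = n(n+1)(2n+1)/6, then subtract the first 32 terms.
∑_{k=1}^{167} k² = 167×168×335/6 = 1566460
∑_{k=1}^{32} k² = 32×33×65/6 = 11440
∑_{k=33}^{167} k² = 1566460 - 11440 = 1555020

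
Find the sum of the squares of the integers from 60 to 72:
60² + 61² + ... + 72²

Use ∑_{k=1}^{n} k² = n(n+1)(2n+1)/6, then subtract the first 59 terms.
∑_{k=1}^{72} k² = 72×73×145/6 = 127020
∑_{k=1}^{59} k² = 59×60×119/6 = 70210
∑_{k=60}^{72} k² = 127020 - 70210 = 56810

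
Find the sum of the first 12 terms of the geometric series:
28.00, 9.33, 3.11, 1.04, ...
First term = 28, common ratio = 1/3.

Sₙ = a(1 - rⁿ) / (1 - r)
S_12 = 28(1 - (1/3)^12) / (1 - (1/3))
S_12 = 28(1 - (1/531441)) / (2/3)
S_12 = 7440160/177147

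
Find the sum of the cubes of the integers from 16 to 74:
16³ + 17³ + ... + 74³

Use ∑_{k=1}^{n} k³ = [n(n+1)/2]², then subtract the first 15 terms.
∑_{k=1}^{74} k³ = [74×75/2]² = 2775² = 7700625
∑_{k=1}^{15} k³ = [15×16/2]² = 120² = 14400
∑_{k=16}^{74} k³ = 7700625 - 14400 = 7686225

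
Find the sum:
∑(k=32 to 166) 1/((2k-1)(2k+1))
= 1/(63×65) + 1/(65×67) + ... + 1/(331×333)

Partial fractions: 1/((2k-1)(2k+1)) = (1/2)[1/(2k-1) - 1/(2k+1)]
The series telescopes:
= (1/2)[1/63 - 1/333]
= 5/777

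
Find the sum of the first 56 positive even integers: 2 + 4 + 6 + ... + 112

Sum of first n even numbers = n(n+1)
= 56×57
= 3192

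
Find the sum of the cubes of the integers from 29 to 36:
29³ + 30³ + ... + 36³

Use ∑_{k=1}^{n} k³ = [n(n+1)/2]², then subtract the first 28 terms.
∑_{k=1}^{36} k³ = [36×37/2]² = 666² = 443556
∑_{k=1}^{28} k³ = [28×29/2]² = 406² = 164836
∑_{k=29}^{36} k³ = 443556 - 164836 = 278720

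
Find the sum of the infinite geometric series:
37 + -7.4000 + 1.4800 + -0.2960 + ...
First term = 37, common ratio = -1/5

For |r| < 1, S = a / (1 - r)
S = 37 / (1 - (-1/5))
S = 37 / (6/5)
S = 185/6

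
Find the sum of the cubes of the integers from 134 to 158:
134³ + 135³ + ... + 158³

Use ∑_{k=1}^{n} k³ = [n(n+1)/2]², then subtract the first 133 terms.
∑_{k=1}^{158} k³ = [158×159/2]² = 12561² = 157778721
∑_{k=1}^{133} k³ = [133×134/2]² = 8911² = 79405921
∑_{k=134}^{158} k³ = 157778721 - 79405921 = 78372800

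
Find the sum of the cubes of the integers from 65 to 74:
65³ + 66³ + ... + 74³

Use ∑_{k=1}^{n} k³ = [n(n+1)/2]², then subtract the first 64 terms.
∑_{k=1}^{74} k³ = [74×75/2]² = 2775² = 7700625
∑_{k=1}^{64} k³ = [64×65/2]² = 2080² = 4326400
∑_{k=65}^{74} k³ = 7700625 - 4326400 = 3374225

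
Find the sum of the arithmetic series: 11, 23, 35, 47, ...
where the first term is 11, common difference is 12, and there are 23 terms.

Sₙ = n/2 × (first + last)
Last term = a + (n-1)d = 11 + (23-1)×12 = 275
S_23 = 23/2 × (11 + 275)
S_23 = 23/2 × 286 = 3289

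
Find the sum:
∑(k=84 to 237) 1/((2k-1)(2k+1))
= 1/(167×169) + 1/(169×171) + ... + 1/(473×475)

Partial fractions: 1/((2k-1)(2k+1)) = (1/2)[1/(2k-1) - 1/(2k+1)]
The series telescopes:
= (1/2)[1/167 - 1/475]
= 154/79325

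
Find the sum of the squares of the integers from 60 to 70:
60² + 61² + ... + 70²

Use ∑_{k=1}^{n} k² = n(n+1)(2n+1)/6, then subtract the first 59 terms.
∑_{k=1}^{70} k² = 70×71×141/6 = 116795
∑_{k=1}^{59} k² = 59×60×119/6 = 70210
∑_{k=60}^{70} k² = 116795 - 70210 = 46585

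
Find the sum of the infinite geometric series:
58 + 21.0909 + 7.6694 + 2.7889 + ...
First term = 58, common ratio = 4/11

For |r| < 1, S = a / (1 - r)
S = 58 / (1 - (4/11))
S = 58 / (7/11)
S = 638/7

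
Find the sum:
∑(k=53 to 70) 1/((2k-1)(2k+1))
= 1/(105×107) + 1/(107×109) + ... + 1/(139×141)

Partial fractions: 1/((2k-1)(2k+1)) = (1/2)[1/(2k-1) - 1/(2k+1)]
The series telescopes:
= (1/2)[1/105 - 1/141]
= 2/1645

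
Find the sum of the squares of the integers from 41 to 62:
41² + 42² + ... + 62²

Use ∑_{k=1}^{n} k² = n(n+1)(2n+1)/6, then subtract the first 40 terms.
∑_{k=1}^{62} k² = 62×63×125/6 = 81375
∑_{k=1}^{40} k² = 40×41×81/6 = 22140
∑_{k=41}^{62} k² = 81375 - 22140 = 59235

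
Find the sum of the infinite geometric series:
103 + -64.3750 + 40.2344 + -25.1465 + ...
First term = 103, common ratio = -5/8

For |r| < 1, S = a / (1 - r)
S = 103 / (1 - (-5/8))
S = 103 / (13/8)
S = 824/13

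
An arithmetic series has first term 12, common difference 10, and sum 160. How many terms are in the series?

Using S = n/2 × [2a + (n-1)d]
160 = n/2 × [2(12) + (n-1)(10)]
160 = n/2 × [24 + 10n - 10]
320 = n × [14 + 10n]
10n² + (14)n - 320 = 0
Discriminant: Δ = (14)² - 4(10)(-320) = 196 + 12800 = 12996
√Δ = 114
n = [-(14) + √Δ] / (2·10) = (-14 + 114) / 20 = 100 / 20 = 5
(The negative root is discarded since n must be a positive integer.)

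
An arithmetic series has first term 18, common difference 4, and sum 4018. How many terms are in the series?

Using S = n/2 × [2a + (n-1)d]
4018 = n/2 × [2(18) + (n-1)(4)]
4018 = n/2 × [36 + 4n - 4]
8036 = n × [32 + 4n]
4n² + (32)n - 8036 = 0
Discriminant: Δ = (32)² - 4(4)(-8036) = 1024 + 128576 = 129600
√Δ = 360
n = [-(32) + √Δ] / (2·4) = (-32 + 360) / 8 = 328 / 8 = 41
(The negative root is discarded since n must be a positive integer.)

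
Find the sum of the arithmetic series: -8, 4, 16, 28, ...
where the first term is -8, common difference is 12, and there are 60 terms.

Sₙ = n/2 × (first + last)
Last term = a + (n-1)d = -8 + (60-1)×12 = 700
S_60 = 60/2 × (-8 + 700)
S_60 = 60/2 × 692 = 20760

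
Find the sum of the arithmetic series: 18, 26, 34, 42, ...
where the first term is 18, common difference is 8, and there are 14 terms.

Sₙ = n/2 × (first + last)
Last term = a + (n-1)d = 18 + (14-1)×8 = 122
S_14 = 14/2 × (18 + 122)
S_14 = 14/2 × 140 = 980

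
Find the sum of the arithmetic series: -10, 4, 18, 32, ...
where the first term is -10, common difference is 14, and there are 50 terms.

Sₙ = n/2 × (first + last)
Last term = a + (n-1)d = -10 + (50-1)×14 = 676
S_50 = 50/2 × (-10 + 676)
S_50 = 50/2 × 666 = 16650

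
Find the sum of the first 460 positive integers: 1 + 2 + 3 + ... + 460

Formula: ∑k = n(n+1)/2
= 460×461/2
= 212060/2
= 106030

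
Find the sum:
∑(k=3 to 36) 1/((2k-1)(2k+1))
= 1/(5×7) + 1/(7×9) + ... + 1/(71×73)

Partial fractions: 1/((2k-1)(2k+1)) = (1/2)[1/(2k-1) - 1/(2k+1)]
The series telescopes:
= (1/2)[1/5 - 1/73]
= 34/365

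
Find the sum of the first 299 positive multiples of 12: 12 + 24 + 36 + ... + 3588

Factor out 12: = 12(1 + 2 + ... + 299) = 12 × n(n+1)/2
= 12 × 299×300/2
= 12 × 44850
= 538200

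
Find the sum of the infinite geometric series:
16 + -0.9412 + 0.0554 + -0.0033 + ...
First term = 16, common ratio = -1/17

For |r| < 1, S = a / (1 - r)
S = 16 / (1 - (-1/17))
S = 16 / (18/17)
S = 136/9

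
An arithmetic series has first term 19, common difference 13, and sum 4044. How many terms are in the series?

Using S = n/2 × [2a + (n-1)d]
4044 = n/2 × [2(19) + (n-1)(13)]
4044 = n/2 × [38 + 13n - 13]
8088 = n × [25 + 13n]
13n² + (25)n - 8088 = 0
Discriminant: Δ = (25)² - 4(13)(-8088) = 625 + 420576 = 421201
√Δ = 649
n = [-(25) + √Δ] / (2·13) = (-25 + 649) / 26 = 624 / 26 = 24
(The negative root is discarded since n must be a positive integer.)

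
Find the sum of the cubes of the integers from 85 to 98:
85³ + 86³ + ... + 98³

Use ∑_{k=1}^{n} k³ = [n(n+1)/2]², then subtract the first 84 terms.
∑_{k=1}^{98} k³ = [98×99/2]² = 4851² = 23532201
∑_{k=1}^{84} k³ = [84×85/2]² = 3570² = 12744900
∑_{k=85}^{98} k³ = 23532201 - 12744900 = 10787301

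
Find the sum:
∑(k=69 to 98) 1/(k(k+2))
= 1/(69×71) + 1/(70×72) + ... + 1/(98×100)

Partial fractions: 1/(k(k+2)) = (1/2)[1/k - 1/(k+2)]
Telescoping leaves the first two and last two terms:
= (1/2)[1/69 + 1/70 - 1/99 - 1/100]
= 13831/3187800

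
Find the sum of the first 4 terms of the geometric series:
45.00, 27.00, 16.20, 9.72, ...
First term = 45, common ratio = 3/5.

Sₙ = a(1 - rⁿ) / (1 - r)
S_4 = 45(1 - (3/5)^4) / (1 - (3/5))
S_4 = 45(1 - (81/625)) / (2/5)
S_4 = 2448/25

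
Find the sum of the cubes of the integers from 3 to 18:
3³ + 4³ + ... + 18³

Use ∑_{k=1}^{n} k³ = [n(n+1)/2]², then subtract the first 2 terms.
∑_{k=1}^{18} k³ = [18×19/2]² = 171² = 29241
∑_{k=1}^{2} k³ = [2×3/2]² = 3² = 9
∑_{k=3}^{18} k³ = 29241 - 9 = 29232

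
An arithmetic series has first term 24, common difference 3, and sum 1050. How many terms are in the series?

Using S = n/2 × [2a + (n-1)d]
1050 = n/2 × [2(24) + (n-1)(3)]
1050 = n/2 × [48 + 3n - 3]
2100 = n × [45 + 3n]
3n² + (45)n - 2100 = 0
Discriminant: Δ = (45)² - 4(3)(-2100) = 2025 + 25200 = 27225
√Δ = 165
n = [-(45) + √Δ] / (2·3) = (-45 + 165) / 6 = 120 / 6 = 20
(The negative root is discarded since n must be a positive integer.)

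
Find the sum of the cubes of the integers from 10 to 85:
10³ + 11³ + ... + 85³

Use ∑_{k=1}^{n} k³ = [n(n+1)/2]², then subtract the first 9 terms.
∑_{k=1}^{85} k³ = [85×86/2]² = 3655² = 13359025
∑_{k=1}^{9} k³ = [9×10/2]² = 45² = 2025
∑_{k=10}^{85} k³ = 13359025 - 2025 = 13357000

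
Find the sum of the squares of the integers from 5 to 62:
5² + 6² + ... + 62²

Use ∑_{k=1}^{n} k² = n(n+1)(2n+1)/6, then subtract the first 4 terms.
∑_{k=1}^{62} k² = 62×63×125/6 = 81375
∑_{k=1}^{4} k² = 4×5×9/6 = 30
∑_{k=5}^{62} k² = 81375 - 30 = 81345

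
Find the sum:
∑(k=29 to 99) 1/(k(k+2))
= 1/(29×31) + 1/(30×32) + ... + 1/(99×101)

Partial fractions: 1/(k(k+2)) = (1/2)[1/k - 1/(k+2)]
Telescoping leaves the first two and last two terms:
= (1/2)[1/29 + 1/30 - 1/100 - 1/101]
= 42103/1757400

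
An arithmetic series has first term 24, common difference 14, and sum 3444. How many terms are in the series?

Using S = n/2 × [2a + (n-1)d]
3444 = n/2 × [2(24) + (n-1)(14)]
3444 = n/2 × [48 + 14n - 14]
6888 = n × [34 + 14n]
14n² + (34)n - 6888 = 0
Discriminant: Δ = (34)² - 4(14)(-6888) = 1156 + 385728 = 386884
√Δ = 622
n = [-(34) + √Δ] / (2·14) = (-34 + 622) / 28 = 588 / 28 = 21
(The negative root is discarded since n must be a positive integer.)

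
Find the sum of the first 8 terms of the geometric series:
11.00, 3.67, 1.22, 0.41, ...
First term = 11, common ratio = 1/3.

Sₙ = a(1 - rⁿ) / (1 - r)
S_8 = 11(1 - (1/3)^8) / (1 - (1/3))
S_8 = 11(1 - (1/6561)) / (2/3)
S_8 = 36080/2187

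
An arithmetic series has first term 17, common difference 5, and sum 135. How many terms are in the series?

Using S = n/2 × [2a + (n-1)d]
135 = n/2 × [2(17) + (n-1)(5)]
135 = n/2 × [34 + 5n - 5]
270 = n × [29 + 5n]
5n² + (29)n - 270 = 0
Discriminant: Δ = (29)² - 4(5)(-270) = 841 + 5400 = 6241
√Δ = 79
n = [-(29) + √Δ] / (2·5) = (-29 + 79) / 10 = 50 / 10 = 5
(The negative root is discarded since n must be a positive integer.)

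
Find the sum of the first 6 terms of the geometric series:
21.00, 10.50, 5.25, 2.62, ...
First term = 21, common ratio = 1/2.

Sₙ = a(1 - rⁿ) / (1 - r)
S_6 = 21(1 - (1/2)^6) / (1 - (1/2))
S_6 = 21(1 - (1/64)) / (1/2)
S_6 = 1323/32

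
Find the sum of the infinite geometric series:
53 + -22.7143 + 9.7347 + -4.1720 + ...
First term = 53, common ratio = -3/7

For |r| < 1, S = a / (1 - r)
S = 53 / (1 - (-3/7))
S = 53 / (10/7)
S = 371/10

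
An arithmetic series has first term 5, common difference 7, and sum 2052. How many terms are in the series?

Using S = n/2 × [2a + (n-1)d]
2052 = n/2 × [2(5) + (n-1)(7)]
2052 = n/2 × [10 + 7n - 7]
4104 = n × [3 + 7n]
7n² + (3)n - 4104 = 0
Discriminant: Δ = (3)² - 4(7)(-4104) = 9 + 114912 = 114921
√Δ = 339
n = [-(3) + √Δ] / (2·7) = (-3 + 339) / 14 = 336 / 14 = 24
(The negative root is discarded since n must be a positive integer.)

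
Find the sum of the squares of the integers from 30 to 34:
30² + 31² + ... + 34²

Use ∑_{k=1}^{n} k² = n(n+1)(2n+1)/6, then subtract the first 29 terms.
∑_{k=1}^{34} k² = 34×35×69/6 = 13685
∑_{k=1}^{29} k² = 29×30×59/6 = 8555
∑_{k=30}^{34} k² = 13685 - 8555 = 5130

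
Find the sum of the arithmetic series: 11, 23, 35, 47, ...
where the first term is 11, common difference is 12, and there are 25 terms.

Sₙ = n/2 × (first + last)
Last term = a + (n-1)d = 11 + (25-1)×12 = 299
S_25 = 25/2 × (11 + 299)
S_25 = 25/2 × 310 = 3875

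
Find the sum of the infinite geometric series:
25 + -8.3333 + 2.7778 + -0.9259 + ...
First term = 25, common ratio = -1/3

For |r| < 1, S = a / (1 - r)
S = 25 / (1 - (-1/3))
S = 25 / (4/3)
S = 75/4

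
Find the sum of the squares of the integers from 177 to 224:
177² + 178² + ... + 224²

Use ∑_{k=1}^{n} k² = n(n+1)(2n+1)/6, then subtract the first 176 terms.
∑_{k=1}^{224} k² = 224×225×449/6 = 3771600
∑_{k=1}^{176} k² = 176×177×353/6 = 1832776
∑_{k=177}^{224} k² = 3771600 - 1832776 = 1938824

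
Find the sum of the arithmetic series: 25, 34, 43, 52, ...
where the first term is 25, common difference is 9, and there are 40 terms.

Sₙ = n/2 × (first + last)
Last term = a + (n-1)d = 25 + (40-1)×9 = 376
S_40 = 40/2 × (25 + 376)
S_40 = 40/2 × 401 = 8020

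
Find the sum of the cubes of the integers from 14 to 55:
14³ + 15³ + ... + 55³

Use ∑_{k=1}^{n} k³ = [n(n+1)/2]², then subtract the first 13 terms.
∑_{k=1}^{55} k³ = [55×56/2]² = 1540² = 2371600
∑_{k=1}^{13} k³ = [13×14/2]² = 91² = 8281
∑_{k=14}^{55} k³ = 2371600 - 8281 = 2363319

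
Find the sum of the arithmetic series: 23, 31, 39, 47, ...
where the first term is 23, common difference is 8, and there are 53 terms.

Sₙ = n/2 × (first + last)
Last term = a + (n-1)d = 23 + (53-1)×8 = 439
S_53 = 53/2 × (23 + 439)
S_53 = 53/2 × 462 = 12243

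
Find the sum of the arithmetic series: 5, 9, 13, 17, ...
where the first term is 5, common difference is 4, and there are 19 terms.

Sₙ = n/2 × (first + last)
Last term = a + (n-1)d = 5 + (19-1)×4 = 77
S_19 = 19/2 × (5 + 77)
S_19 = 19/2 × 82 = 779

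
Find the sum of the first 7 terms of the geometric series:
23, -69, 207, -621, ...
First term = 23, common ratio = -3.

Sₙ = a(1 - rⁿ) / (1 - r)
S_7 = 23(1 - (-3)^7) / (1 - (-3))
S_7 = 23(1 - (-2187)) / (4)
S_7 = 12581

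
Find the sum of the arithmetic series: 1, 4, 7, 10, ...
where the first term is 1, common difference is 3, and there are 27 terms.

Sₙ = n/2 × (first + last)
Last term = a + (n-1)d = 1 + (27-1)×3 = 79
S_27 = 27/2 × (1 + 79)
S_27 = 27/2 × 80 = 1080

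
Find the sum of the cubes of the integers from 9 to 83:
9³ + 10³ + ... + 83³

Use ∑_{k=1}^{n} k³ = [n(n+1)/2]², then subtract the first 8 terms.
∑_{k=1}^{83} k³ = [83×84/2]² = 3486² = 12152196
∑_{k=1}^{8} k³ = [8×9/2]² = 36² = 1296
∑_{k=9}^{83} k³ = 12152196 - 1296 = 12150900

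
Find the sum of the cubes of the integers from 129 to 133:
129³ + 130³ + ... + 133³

Use ∑_{k=1}^{n} k³ = [n(n+1)/2]², then subtract the first 128 terms.
∑_{k=1}^{133} k³ = [133×134/2]² = 8911² = 79405921
∑_{k=1}^{128} k³ = [128×129/2]² = 8256² = 68161536
∑_{k=129}^{133} k³ = 79405921 - 68161536 = 11244385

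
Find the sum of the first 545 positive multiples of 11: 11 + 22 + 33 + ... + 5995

Factor out 11: = 11(1 + 2 + ... + 545) = 11 × n(n+1)/2
= 11 × 545×546/2
= 11 × 148785
= 1636635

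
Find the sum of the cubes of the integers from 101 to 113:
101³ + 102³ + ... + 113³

Use ∑_{k=1}^{n} k³ = [n(n+1)/2]², then subtract the first 100 terms.
∑_{k=1}^{113} k³ = [113×114/2]² = 6441² = 41486481
∑_{k=1}^{100} k³ = [100×101/2]² = 5050² = 25502500
∑_{k=101}^{113} k³ = 41486481 - 25502500 = 15983981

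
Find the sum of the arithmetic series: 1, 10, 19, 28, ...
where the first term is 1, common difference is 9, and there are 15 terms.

Sₙ = n/2 × (first + last)
Last term = a + (n-1)d = 1 + (15-1)×9 = 127
S_15 = 15/2 × (1 + 127)
S_15 = 15/2 × 128 = 960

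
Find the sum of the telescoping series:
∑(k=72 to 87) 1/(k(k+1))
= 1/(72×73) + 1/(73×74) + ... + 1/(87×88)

Partial fractions: 1/(k(k+1)) = 1/k - 1/(k+1)
The series telescopes:
= (1/72 - 1/73) + (1/73 - 1/74) + ... + (1/87 - 1/88)
= 1/72 - 1/88
= 1/396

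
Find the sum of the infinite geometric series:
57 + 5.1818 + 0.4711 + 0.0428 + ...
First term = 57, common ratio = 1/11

For |r| < 1, S = a / (1 - r)
S = 57 / (1 - (1/11))
S = 57 / (10/11)
S = 627/10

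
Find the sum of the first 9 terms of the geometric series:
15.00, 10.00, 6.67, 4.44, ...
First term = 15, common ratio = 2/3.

Sₙ = a(1 - rⁿ) / (1 - r)
S_9 = 15(1 - (2/3)^9) / (1 - (2/3))
S_9 = 15(1 - (512/19683)) / (1/3)
S_9 = 95855/2187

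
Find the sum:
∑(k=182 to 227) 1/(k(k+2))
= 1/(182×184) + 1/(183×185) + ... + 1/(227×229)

Partial fractions: 1/(k(k+2)) = (1/2)[1/k - 1/(k+2)]
Telescoping leaves the first two and last two terms:
= (1/2)[1/182 + 1/183 - 1/228 - 1/229]
= 213141/193219208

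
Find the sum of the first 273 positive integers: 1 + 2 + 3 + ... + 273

Formula: ∑k = n(n+1)/2
= 273×274/2
= 74802/2
= 37401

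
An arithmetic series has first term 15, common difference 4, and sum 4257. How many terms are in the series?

Using S = n/2 × [2a + (n-1)d]
4257 = n/2 × [2(15) + (n-1)(4)]
4257 = n/2 × [30 + 4n - 4]
8514 = n × [26 + 4n]
4n² + (26)n - 8514 = 0
Discriminant: Δ = (26)² - 4(4)(-8514) = 676 + 136224 = 136900
√Δ = 370
n = [-(26) + √Δ] / (2·4) = (-26 + 370) / 8 = 344 / 8 = 43
(The negative root is discarded since n must be a positive integer.)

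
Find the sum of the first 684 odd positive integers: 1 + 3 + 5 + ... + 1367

Sum of first n odd numbers = n²
= 684²
= 467856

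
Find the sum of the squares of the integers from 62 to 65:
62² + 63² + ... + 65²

Use ∑_{k=1}^{n} k² = n(n+1)(2n+1)/6, then subtract the first 61 terms.
∑_{k=1}^{65} k² = 65×66×131/6 = 93665
∑_{k=1}^{61} k² = 61×62×123/6 = 77531
∑_{k=62}^{65} k² = 93665 - 77531 = 16134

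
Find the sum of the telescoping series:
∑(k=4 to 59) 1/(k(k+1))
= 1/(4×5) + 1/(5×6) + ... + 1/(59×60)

Partial fractions: 1/(k(k+1)) = 1/k - 1/(k+1)
The series telescopes:
= (1/4 - 1/5) + (1/5 - 1/6) + ... + (1/59 - 1/60)
= 1/4 - 1/60
= 7/30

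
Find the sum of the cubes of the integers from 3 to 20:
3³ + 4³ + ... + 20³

Use ∑_{k=1}^{n} k³ = [n(n+1)/2]², then subtract the first 2 terms.
∑_{k=1}^{20} k³ = [20×21/2]² = 210² = 44100
∑_{k=1}^{2} k³ = [2×3/2]² = 3² = 9
∑_{k=3}^{20} k³ = 44100 - 9 = 44091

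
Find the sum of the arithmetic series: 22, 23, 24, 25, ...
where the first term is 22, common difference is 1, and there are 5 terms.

Sₙ = n/2 × (first + last)
Last term = a + (n-1)d = 22 + (5-1)×1 = 26
S_5 = 5/2 × (22 + 26)
S_5 = 5/2 × 48 = 120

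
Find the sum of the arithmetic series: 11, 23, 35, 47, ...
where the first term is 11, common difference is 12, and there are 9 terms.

Sₙ = n/2 × (first + last)
Last term = a + (n-1)d = 11 + (9-1)×12 = 107
S_9 = 9/2 × (11 + 107)
S_9 = 9/2 × 118 = 531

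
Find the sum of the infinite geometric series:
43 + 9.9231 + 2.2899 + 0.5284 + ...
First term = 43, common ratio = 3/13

For |r| < 1, S = a / (1 - r)
S = 43 / (1 - (3/13))
S = 43 / (10/13)
S = 559/10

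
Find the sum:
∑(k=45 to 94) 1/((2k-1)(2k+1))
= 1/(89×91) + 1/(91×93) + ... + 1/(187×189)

Partial fractions: 1/((2k-1)(2k+1)) = (1/2)[1/(2k-1) - 1/(2k+1)]
The series telescopes:
= (1/2)[1/89 - 1/189]
= 50/16821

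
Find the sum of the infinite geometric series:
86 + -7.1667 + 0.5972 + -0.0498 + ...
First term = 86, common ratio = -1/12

For |r| < 1, S = a / (1 - r)
S = 86 / (1 - (-1/12))
S = 86 / (13/12)
S = 1032/13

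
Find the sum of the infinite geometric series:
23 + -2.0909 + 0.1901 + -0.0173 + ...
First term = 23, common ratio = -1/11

For |r| < 1, S = a / (1 - r)
S = 23 / (1 - (-1/11))
S = 23 / (12/11)
S = 253/12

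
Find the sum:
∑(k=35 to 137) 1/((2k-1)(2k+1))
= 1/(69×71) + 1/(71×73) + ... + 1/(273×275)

Partial fractions: 1/((2k-1)(2k+1)) = (1/2)[1/(2k-1) - 1/(2k+1)]
The series telescopes:
= (1/2)[1/69 - 1/275]
= 103/18975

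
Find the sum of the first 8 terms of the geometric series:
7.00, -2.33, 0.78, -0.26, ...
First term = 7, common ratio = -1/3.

Sₙ = a(1 - rⁿ) / (1 - r)
S_8 = 7(1 - (-1/3)^8) / (1 - (-1/3))
S_8 = 7(1 - (1/6561)) / (4/3)
S_8 = 11480/2187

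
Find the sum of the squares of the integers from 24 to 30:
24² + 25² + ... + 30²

Use ∑_{k=1}^{n} k² = n(n+1)(2n+1)/6, then subtract the first 23 terms.
∑_{k=1}^{30} k² = 30×31×61/6 = 9455
∑_{k=1}^{23} k² = 23×24×47/6 = 4324
∑_{k=24}^{30} k² = 9455 - 4324 = 5131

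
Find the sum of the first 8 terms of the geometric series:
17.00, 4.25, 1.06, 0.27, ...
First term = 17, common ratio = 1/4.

Sₙ = a(1 - rⁿ) / (1 - r)
S_8 = 17(1 - (1/4)^8) / (1 - (1/4))
S_8 = 17(1 - (1/65536)) / (3/4)
S_8 = 371365/16384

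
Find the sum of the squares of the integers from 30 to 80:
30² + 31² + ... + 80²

Use ∑_{k=1}^{n} k² = n(n+1)(2n+1)/6, then subtract the first 29 terms.
∑_{k=1}^{80} k² = 80×81×161/6 = 173880
∑_{k=1}^{29} k² = 29×30×59/6 = 8555
∑_{k=30}^{80} k² = 173880 - 8555 = 165325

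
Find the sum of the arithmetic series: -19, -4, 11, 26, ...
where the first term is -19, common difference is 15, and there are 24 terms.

Sₙ = n/2 × (first + last)
Last term = a + (n-1)d = -19 + (24-1)×15 = 326
S_24 = 24/2 × (-19 + 326)
S_24 = 24/2 × 307 = 3684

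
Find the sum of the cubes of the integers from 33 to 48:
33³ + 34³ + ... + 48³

Use ∑_{k=1}^{n} k³ = [n(n+1)/2]², then subtract the first 32 terms.
∑_{k=1}^{48} k³ = [48×49/2]² = 1176² = 1382976
∑_{k=1}^{32} k³ = [32×33/2]² = 528² = 278784
∑_{k=33}^{48} k³ = 1382976 - 278784 = 1104192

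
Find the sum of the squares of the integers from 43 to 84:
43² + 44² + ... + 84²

Use ∑_{k=1}^{n} k² = n(n+1)(2n+1)/6, then subtract the first 42 terms.
∑_{k=1}^{84} k² = 84×85×169/6 = 201110
∑_{k=1}^{42} k² = 42×43×85/6 = 25585
∑_{k=43}^{84} k² = 201110 - 25585 = 175525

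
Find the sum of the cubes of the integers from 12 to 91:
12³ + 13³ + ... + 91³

Use ∑_{k=1}^{n} k³ = [n(n+1)/2]², then subtract the first 11 terms.
∑_{k=1}^{91} k³ = [91×92/2]² = 4186² = 17522596
∑_{k=1}^{11} k³ = [11×12/2]² = 66² = 4356
∑_{k=12}^{91} k³ = 17522596 - 4356 = 17518240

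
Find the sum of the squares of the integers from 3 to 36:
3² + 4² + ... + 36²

Use ∑_{k=1}^{n} k² = n(n+1)(2n+1)/6, then subtract the first 2 terms.
∑_{k=1}^{36} k² = 36×37×73/6 = 16206
∑_{k=1}^{2} k² = 2×3×5/6 = 5
∑_{k=3}^{36} k² = 16206 - 5 = 16201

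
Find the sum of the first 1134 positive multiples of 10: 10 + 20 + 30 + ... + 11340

Factor out 10: = 10(1 + 2 + ... + 1134) = 10 × n(n+1)/2
= 10 × 1134×1135/2
= 10 × 643545
= 6435450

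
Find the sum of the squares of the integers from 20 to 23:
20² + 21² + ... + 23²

Use ∑_{k=1}^{n} k² = n(n+1)(2n+1)/6, then subtract the first 19 terms.
∑_{k=1}^{23} k² = 23×24×47/6 = 4324
∑_{k=1}^{19} k² = 19×20×39/6 = 2470
∑_{k=20}^{23} k² = 4324 - 2470 = 1854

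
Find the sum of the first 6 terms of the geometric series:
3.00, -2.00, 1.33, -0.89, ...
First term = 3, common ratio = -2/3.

Sₙ = a(1 - rⁿ) / (1 - r)
S_6 = 3(1 - (-2/3)^6) / (1 - (-2/3))
S_6 = 3(1 - (64/729)) / (5/3)
S_6 = 133/81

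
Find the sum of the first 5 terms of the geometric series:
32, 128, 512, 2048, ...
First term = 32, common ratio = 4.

Sₙ = a(1 - rⁿ) / (1 - r)
S_5 = 32(1 - 4^5) / (1 - 4)
S_5 = 32(1 - 1024) / (-3)
S_5 = 10912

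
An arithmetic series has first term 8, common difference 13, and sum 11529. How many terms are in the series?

Using S = n/2 × [2a + (n-1)d]
11529 = n/2 × [2(8) + (n-1)(13)]
11529 = n/2 × [16 + 13n - 13]
23058 = n × [3 + 13n]
13n² + (3)n - 23058 = 0
Discriminant: Δ = (3)² - 4(13)(-23058) = 9 + 1199016 = 1199025
√Δ = 1095
n = [-(3) + √Δ] / (2·13) = (-3 + 1095) / 26 = 1092 / 26 = 42
(The negative root is discarded since n must be a positive integer.)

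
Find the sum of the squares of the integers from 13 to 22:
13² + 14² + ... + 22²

Use ∑_{k=1}^{n} k² = n(n+1)(2n+1)/6, then subtract the first 12 terms.
∑_{k=1}^{22} k² = 22×23×45/6 = 3795
∑_{k=1}^{12} k² = 12×13×25/6 = 650
∑_{k=13}^{22} k² = 3795 - 650 = 3145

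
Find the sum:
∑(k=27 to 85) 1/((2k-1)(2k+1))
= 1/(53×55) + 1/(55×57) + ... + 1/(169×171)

Partial fractions: 1/((2k-1)(2k+1)) = (1/2)[1/(2k-1) - 1/(2k+1)]
The series telescopes:
= (1/2)[1/53 - 1/171]
= 59/9063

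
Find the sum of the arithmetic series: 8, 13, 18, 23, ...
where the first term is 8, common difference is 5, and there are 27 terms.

Sₙ = n/2 × (first + last)
Last term = a + (n-1)d = 8 + (27-1)×5 = 138
S_27 = 27/2 × (8 + 138)
S_27 = 27/2 × 146 = 1971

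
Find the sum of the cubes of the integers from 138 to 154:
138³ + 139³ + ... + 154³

Use ∑_{k=1}^{n} k³ = [n(n+1)/2]², then subtract the first 137 terms.
∑_{k=1}^{154} k³ = [154×155/2]² = 11935² = 142444225
∑_{k=1}^{137} k³ = [137×138/2]² = 9453² = 89359209
∑_{k=138}^{154} k³ = 142444225 - 89359209 = 53085016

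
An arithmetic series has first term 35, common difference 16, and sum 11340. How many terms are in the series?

Using S = n/2 × [2a + (n-1)d]
11340 = n/2 × [2(35) + (n-1)(16)]
11340 = n/2 × [70 + 16n - 16]
22680 = n × [54 + 16n]
16n² + (54)n - 22680 = 0
Discriminant: Δ = (54)² - 4(16)(-22680) = 2916 + 1451520 = 1454436
√Δ = 1206
n = [-(54) + √Δ] / (2·16) = (-54 + 1206) / 32 = 1152 / 32 = 36
(The negative root is discarded since n must be a positive integer.)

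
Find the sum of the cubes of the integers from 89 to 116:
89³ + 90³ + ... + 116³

Use ∑_{k=1}^{n} k³ = [n(n+1)/2]², then subtract the first 88 terms.
∑_{k=1}^{116} k³ = [116×117/2]² = 6786² = 46049796
∑_{k=1}^{88} k³ = [88×89/2]² = 3916² = 15335056
∑_{k=89}^{116} k³ = 46049796 - 15335056 = 30714740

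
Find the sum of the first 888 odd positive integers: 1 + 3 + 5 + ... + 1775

Sum of first n odd numbers = n²
= 888²
= 788544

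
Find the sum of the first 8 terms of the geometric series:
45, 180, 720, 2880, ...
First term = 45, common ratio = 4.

Sₙ = a(1 - rⁿ) / (1 - r)
S_8 = 45(1 - 4^8) / (1 - 4)
S_8 = 45(1 - 65536) / (-3)
S_8 = 983025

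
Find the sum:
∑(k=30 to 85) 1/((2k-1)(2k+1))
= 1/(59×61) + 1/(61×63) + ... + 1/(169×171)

Partial fractions: 1/((2k-1)(2k+1)) = (1/2)[1/(2k-1) - 1/(2k+1)]
The series telescopes:
= (1/2)[1/59 - 1/171]
= 56/10089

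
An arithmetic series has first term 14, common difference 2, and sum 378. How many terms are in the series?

Using S = n/2 × [2a + (n-1)d]
378 = n/2 × [2(14) + (n-1)(2)]
378 = n/2 × [28 + 2n - 2]
756 = n × [26 + 2n]
2n² + (26)n - 756 = 0
Discriminant: Δ = (26)² - 4(2)(-756) = 676 + 6048 = 6724
√Δ = 82
n = [-(26) + √Δ] / (2·2) = (-26 + 82) / 4 = 56 / 4 = 14
(The negative root is discarded since n must be a positive integer.)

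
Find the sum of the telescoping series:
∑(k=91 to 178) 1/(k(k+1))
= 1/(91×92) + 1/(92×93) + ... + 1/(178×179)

Partial fractions: 1/(k(k+1)) = 1/k - 1/(k+1)
The series telescopes:
= (1/91 - 1/92) + (1/92 - 1/93) + ... + (1/178 - 1/179)
= 1/91 - 1/179
= 88/16289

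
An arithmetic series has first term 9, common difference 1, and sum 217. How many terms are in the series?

Using S = n/2 × [2a + (n-1)d]
217 = n/2 × [2(9) + (n-1)(1)]
217 = n/2 × [18 + 1n - 1]
434 = n × [17 + 1n]
1n² + (17)n - 434 = 0
Discriminant: Δ = (17)² - 4(1)(-434) = 289 + 1736 = 2025
√Δ = 45
n = [-(17) + √Δ] / (2·1) = (-17 + 45) / 2 = 28 / 2 = 14
(The negative root is discarded since n must be a positive integer.)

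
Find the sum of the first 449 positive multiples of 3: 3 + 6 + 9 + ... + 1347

Factor out 3: = 3(1 + 2 + ... + 449) = 3 × n(n+1)/2
= 3 × 449×450/2
= 3 × 101025
= 303075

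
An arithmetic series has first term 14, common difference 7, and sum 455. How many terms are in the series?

Using S = n/2 × [2a + (n-1)d]
455 = n/2 × [2(14) + (n-1)(7)]
455 = n/2 × [28 + 7n - 7]
910 = n × [21 + 7n]
7n² + (21)n - 910 = 0
Discriminant: Δ = (21)² - 4(7)(-910) = 441 + 25480 = 25921
√Δ = 161
n = [-(21) + √Δ] / (2·7) = (-21 + 161) / 14 = 140 / 14 = 10
(The negative root is discarded since n must be a positive integer.)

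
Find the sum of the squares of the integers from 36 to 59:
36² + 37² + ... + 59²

Use ∑_{k=1}^{n} k² = n(n+1)(2n+1)/6, then subtract the first 35 terms.
∑_{k=1}^{59} k² = 59×60×119/6 = 70210
∑_{k=1}^{35} k² = 35×36×71/6 = 14910
∑_{k=36}^{59} k² = 70210 - 14910 = 55300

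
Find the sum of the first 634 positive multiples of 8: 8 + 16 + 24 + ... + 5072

Factor out 8: = 8(1 + 2 + ... + 634) = 8 × n(n+1)/2
= 8 × 634×635/2
= 8 × 201295
= 1610360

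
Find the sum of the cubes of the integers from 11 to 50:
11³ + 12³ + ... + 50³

Use ∑_{k=1}^{n} k³ = [n(n+1)/2]², then subtract the first 10 terms.
∑_{k=1}^{50} k³ = [50×51/2]² = 1275² = 1625625
∑_{k=1}^{10} k³ = [10×11/2]² = 55² = 3025
∑_{k=11}^{50} k³ = 1625625 - 3025 = 1622600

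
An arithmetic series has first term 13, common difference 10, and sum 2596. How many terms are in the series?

Using S = n/2 × [2a + (n-1)d]
2596 = n/2 × [2(13) + (n-1)(10)]
2596 = n/2 × [26 + 10n - 10]
5192 = n × [16 + 10n]
10n² + (16)n - 5192 = 0
Discriminant: Δ = (16)² - 4(10)(-5192) = 256 + 207680 = 207936
√Δ = 456
n = [-(16) + √Δ] / (2·10) = (-16 + 456) / 20 = 440 / 20 = 22
(The negative root is discarded since n must be a positive integer.)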